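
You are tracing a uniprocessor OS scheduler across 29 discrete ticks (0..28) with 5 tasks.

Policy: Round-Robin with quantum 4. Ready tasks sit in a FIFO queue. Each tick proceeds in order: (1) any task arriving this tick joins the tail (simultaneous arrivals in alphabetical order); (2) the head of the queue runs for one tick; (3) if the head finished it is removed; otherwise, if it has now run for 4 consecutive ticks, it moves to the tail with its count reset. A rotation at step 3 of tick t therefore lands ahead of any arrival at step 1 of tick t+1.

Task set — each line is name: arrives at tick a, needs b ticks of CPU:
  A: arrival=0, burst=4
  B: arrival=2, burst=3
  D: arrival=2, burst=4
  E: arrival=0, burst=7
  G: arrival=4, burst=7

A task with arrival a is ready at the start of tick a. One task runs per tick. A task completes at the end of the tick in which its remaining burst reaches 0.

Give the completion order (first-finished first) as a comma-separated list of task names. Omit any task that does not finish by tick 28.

t=0: queue=[A,E] q_used=0 → run A
t=1: queue=[A,E] q_used=1 → run A
t=2: queue=[A,E,B,D] q_used=2 → run A
t=3: queue=[A,E,B,D] q_used=3 → run A
t=4: queue=[E,B,D,G] q_used=0 → run E
t=5: queue=[E,B,D,G] q_used=1 → run E
t=6: queue=[E,B,D,G] q_used=2 → run E
t=7: queue=[E,B,D,G] q_used=3 → run E
t=8: queue=[B,D,G,E] q_used=0 → run B
t=9: queue=[B,D,G,E] q_used=1 → run B
t=10: queue=[B,D,G,E] q_used=2 → run B
t=11: queue=[D,G,E] q_used=0 → run D
t=12: queue=[D,G,E] q_used=1 → run D
t=13: queue=[D,G,E] q_used=2 → run D
t=14: queue=[D,G,E] q_used=3 → run D
t=15: queue=[G,E] q_used=0 → run G
t=16: queue=[G,E] q_used=1 → run G
t=17: queue=[G,E] q_used=2 → run G
t=18: queue=[G,E] q_used=3 → run G
t=19: queue=[E,G] q_used=0 → run E
t=20: queue=[E,G] q_used=1 → run E
t=21: queue=[E,G] q_used=2 → run E
t=22: queue=[G] q_used=0 → run G
t=23: queue=[G] q_used=1 → run G
t=24: queue=[G] q_used=2 → run G
t=25: (idle)
t=26: (idle)
t=27: (idle)
t=28: (idle)

completion order = A, B, D, E, G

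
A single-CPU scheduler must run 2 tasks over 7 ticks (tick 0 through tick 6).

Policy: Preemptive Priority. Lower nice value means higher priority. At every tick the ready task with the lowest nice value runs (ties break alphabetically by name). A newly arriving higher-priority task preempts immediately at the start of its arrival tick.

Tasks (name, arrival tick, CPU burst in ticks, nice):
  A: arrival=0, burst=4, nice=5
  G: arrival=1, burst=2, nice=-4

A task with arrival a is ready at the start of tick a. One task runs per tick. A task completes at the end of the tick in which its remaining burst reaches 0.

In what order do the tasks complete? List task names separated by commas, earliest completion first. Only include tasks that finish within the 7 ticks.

completion order = G, A

t=0: ready={A} → run A
t=1: ready={A,G} → run G
t=2: ready={A,G} → run G
t=3: ready={A} → run A
t=4: ready={A} → run A
t=5: ready={A} → run A
t=6: (idle)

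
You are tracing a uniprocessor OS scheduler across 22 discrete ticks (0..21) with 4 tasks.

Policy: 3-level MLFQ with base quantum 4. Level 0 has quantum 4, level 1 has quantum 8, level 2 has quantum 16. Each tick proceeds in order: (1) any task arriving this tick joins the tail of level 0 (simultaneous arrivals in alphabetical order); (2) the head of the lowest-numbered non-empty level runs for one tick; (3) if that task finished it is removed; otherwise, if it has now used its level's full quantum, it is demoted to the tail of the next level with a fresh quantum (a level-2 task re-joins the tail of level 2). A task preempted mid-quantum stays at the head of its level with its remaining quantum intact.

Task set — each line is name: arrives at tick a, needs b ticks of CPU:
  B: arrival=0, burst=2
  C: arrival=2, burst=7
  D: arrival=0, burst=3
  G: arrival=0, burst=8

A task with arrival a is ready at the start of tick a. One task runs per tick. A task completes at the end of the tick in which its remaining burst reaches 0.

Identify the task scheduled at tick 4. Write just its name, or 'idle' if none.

running at tick 4 = D

t=0: L0/L1/L2 = BDG/-/- → run B
t=1: L0/L1/L2 = BDG/-/- → run B
t=2: L0/L1/L2 = DGC/-/- → run D
t=3: L0/L1/L2 = DGC/-/- → run D
t=4: L0/L1/L2 = DGC/-/- → run D
t=5: L0/L1/L2 = GC/-/- → run G
t=6: L0/L1/L2 = GC/-/- → run G
t=7: L0/L1/L2 = GC/-/- → run G
t=8: L0/L1/L2 = GC/-/- → run G
t=9: L0/L1/L2 = C/G/- → run C
t=10: L0/L1/L2 = C/G/- → run C
t=11: L0/L1/L2 = C/G/- → run C
t=12: L0/L1/L2 = C/G/- → run C
t=13: L0/L1/L2 = -/GC/- → run G
t=14: L0/L1/L2 = -/GC/- → run G
t=15: L0/L1/L2 = -/GC/- → run G
t=16: L0/L1/L2 = -/GC/- → run G
t=17: L0/L1/L2 = -/C/- → run C
t=18: L0/L1/L2 = -/C/- → run C
t=19: L0/L1/L2 = -/C/- → run C
t=20: (idle)
t=21: (idle)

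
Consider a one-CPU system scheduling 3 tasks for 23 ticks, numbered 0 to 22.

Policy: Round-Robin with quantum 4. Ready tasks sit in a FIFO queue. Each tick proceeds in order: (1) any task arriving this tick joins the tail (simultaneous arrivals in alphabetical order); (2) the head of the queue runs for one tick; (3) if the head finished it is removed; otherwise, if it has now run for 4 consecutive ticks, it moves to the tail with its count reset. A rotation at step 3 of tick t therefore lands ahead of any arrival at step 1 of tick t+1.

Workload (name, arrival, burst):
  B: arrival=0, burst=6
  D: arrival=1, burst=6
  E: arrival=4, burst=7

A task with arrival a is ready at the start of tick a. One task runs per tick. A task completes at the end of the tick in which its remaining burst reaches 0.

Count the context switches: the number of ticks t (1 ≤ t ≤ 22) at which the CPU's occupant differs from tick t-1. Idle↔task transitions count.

t=0: queue=[B] q_used=0 → run B
t=1: queue=[B,D] q_used=1 → run B
t=2: queue=[B,D] q_used=2 → run B
t=3: queue=[B,D] q_used=3 → run B
t=4: queue=[D,B,E] q_used=0 → run D
t=5: queue=[D,B,E] q_used=1 → run D
t=6: queue=[D,B,E] q_used=2 → run D
t=7: queue=[D,B,E] q_used=3 → run D
t=8: queue=[B,E,D] q_used=0 → run B
t=9: queue=[B,E,D] q_used=1 → run B
t=10: queue=[E,D] q_used=0 → run E
t=11: queue=[E,D] q_used=1 → run E
t=12: queue=[E,D] q_used=2 → run E
t=13: queue=[E,D] q_used=3 → run E
t=14: queue=[D,E] q_used=0 → run D
t=15: queue=[D,E] q_used=1 → run D
t=16: queue=[E] q_used=0 → run E
t=17: queue=[E] q_used=1 → run E
t=18: queue=[E] q_used=2 → run E
t=19: (idle)
t=20: (idle)
t=21: (idle)
t=22: (idle)

context switches = 6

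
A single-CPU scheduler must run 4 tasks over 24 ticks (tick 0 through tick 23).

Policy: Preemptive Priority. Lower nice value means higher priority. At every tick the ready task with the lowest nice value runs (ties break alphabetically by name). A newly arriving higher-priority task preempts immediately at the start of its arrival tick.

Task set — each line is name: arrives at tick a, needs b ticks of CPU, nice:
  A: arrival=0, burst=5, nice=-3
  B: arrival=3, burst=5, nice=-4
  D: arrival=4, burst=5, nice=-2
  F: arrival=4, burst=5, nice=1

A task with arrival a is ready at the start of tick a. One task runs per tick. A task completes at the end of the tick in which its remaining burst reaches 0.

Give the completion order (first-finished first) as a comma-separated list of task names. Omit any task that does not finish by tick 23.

t=0: ready={A} → run A
t=1: ready={A} → run A
t=2: ready={A} → run A
t=3: ready={A,B} → run B
t=4: ready={A,B,D,F} → run B
t=5: ready={A,B,D,F} → run B
t=6: ready={A,B,D,F} → run B
t=7: ready={A,B,D,F} → run B
t=8: ready={A,D,F} → run A
t=9: ready={A,D,F} → run A
t=10: ready={D,F} → run D
t=11: ready={D,F} → run D
t=12: ready={D,F} → run D
t=13: ready={D,F} → run D
t=14: ready={D,F} → run D
t=15: ready={F} → run F
t=16: ready={F} → run F
t=17: ready={F} → run F
t=18: ready={F} → run F
t=19: ready={F} → run F
t=20: (idle)
t=21: (idle)
t=22: (idle)
t=23: (idle)

completion order = B, A, D, F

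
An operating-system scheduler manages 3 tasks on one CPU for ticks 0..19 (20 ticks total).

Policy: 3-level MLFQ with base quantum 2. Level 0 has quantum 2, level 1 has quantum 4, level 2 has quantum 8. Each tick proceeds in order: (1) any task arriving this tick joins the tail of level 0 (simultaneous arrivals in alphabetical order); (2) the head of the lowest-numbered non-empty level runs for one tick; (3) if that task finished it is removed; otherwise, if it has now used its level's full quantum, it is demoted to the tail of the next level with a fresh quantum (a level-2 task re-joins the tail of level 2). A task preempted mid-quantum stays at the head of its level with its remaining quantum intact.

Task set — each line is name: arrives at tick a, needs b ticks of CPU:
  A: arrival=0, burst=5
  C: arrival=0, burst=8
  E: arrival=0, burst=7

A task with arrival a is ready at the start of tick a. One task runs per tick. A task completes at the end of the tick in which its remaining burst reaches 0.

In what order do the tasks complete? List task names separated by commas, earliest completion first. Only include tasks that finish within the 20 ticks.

completion order = A, C, E

t=0: L0/L1/L2 = ACE/-/- → run A
t=1: L0/L1/L2 = ACE/-/- → run A
t=2: L0/L1/L2 = CE/A/- → run C
t=3: L0/L1/L2 = CE/A/- → run C
t=4: L0/L1/L2 = E/AC/- → run E
t=5: L0/L1/L2 = E/AC/- → run E
t=6: L0/L1/L2 = -/ACE/- → run A
t=7: L0/L1/L2 = -/ACE/- → run A
t=8: L0/L1/L2 = -/ACE/- → run A
t=9: L0/L1/L2 = -/CE/- → run C
t=10: L0/L1/L2 = -/CE/- → run C
t=11: L0/L1/L2 = -/CE/- → run C
t=12: L0/L1/L2 = -/CE/- → run C
t=13: L0/L1/L2 = -/E/C → run E
t=14: L0/L1/L2 = -/E/C → run E
t=15: L0/L1/L2 = -/E/C → run E
t=16: L0/L1/L2 = -/E/C → run E
t=17: L0/L1/L2 = -/-/CE → run C
t=18: L0/L1/L2 = -/-/CE → run C
t=19: L0/L1/L2 = -/-/E → run E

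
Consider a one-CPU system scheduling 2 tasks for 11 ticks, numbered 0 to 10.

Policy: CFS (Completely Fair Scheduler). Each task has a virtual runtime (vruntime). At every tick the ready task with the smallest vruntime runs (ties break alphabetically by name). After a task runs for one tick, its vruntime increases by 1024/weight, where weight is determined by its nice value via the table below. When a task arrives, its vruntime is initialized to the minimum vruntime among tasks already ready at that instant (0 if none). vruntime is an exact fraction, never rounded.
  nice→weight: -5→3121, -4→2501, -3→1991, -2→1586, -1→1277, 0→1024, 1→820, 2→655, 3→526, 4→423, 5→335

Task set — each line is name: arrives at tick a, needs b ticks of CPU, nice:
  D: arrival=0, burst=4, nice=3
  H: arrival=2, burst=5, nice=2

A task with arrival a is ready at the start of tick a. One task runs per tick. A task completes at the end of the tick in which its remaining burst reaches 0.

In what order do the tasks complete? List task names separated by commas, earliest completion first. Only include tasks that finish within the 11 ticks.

t=0: vr[D=0] → run D
t=1: vr[D=512/263] → run D
t=2: vr[D=1024/263 H=1024/263] → run D
t=3: vr[D=1536/263 H=1024/263] → run H
t=4: vr[D=1536/263 H=940032/172265] → run H
t=5: vr[D=1536/263 H=1209344/172265] → run D
t=6: vr[H=1209344/172265] → run H
t=7: vr[H=1478656/172265] → run H
t=8: vr[H=1747968/172265] → run H
t=9: (idle)
t=10: (idle)

completion order = D, H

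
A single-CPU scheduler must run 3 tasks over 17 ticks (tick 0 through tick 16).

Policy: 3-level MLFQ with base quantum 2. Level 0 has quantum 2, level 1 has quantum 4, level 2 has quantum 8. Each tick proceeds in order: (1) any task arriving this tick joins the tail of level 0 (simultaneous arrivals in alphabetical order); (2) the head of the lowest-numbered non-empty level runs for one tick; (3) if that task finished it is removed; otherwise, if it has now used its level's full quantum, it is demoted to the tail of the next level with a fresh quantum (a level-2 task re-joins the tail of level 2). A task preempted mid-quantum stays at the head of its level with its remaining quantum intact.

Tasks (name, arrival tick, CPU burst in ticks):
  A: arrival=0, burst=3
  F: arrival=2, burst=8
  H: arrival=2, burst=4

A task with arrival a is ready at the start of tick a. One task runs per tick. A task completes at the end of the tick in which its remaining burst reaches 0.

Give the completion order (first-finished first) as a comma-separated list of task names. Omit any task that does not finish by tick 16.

t=0: L0/L1/L2 = A/-/- → run A
t=1: L0/L1/L2 = A/-/- → run A
t=2: L0/L1/L2 = FH/A/- → run F
t=3: L0/L1/L2 = FH/A/- → run F
t=4: L0/L1/L2 = H/AF/- → run H
t=5: L0/L1/L2 = H/AF/- → run H
t=6: L0/L1/L2 = -/AFH/- → run A
t=7: L0/L1/L2 = -/FH/- → run F
t=8: L0/L1/L2 = -/FH/- → run F
t=9: L0/L1/L2 = -/FH/- → run F
t=10: L0/L1/L2 = -/FH/- → run F
t=11: L0/L1/L2 = -/H/F → run H
t=12: L0/L1/L2 = -/H/F → run H
t=13: L0/L1/L2 = -/-/F → run F
t=14: L0/L1/L2 = -/-/F → run F
t=15: (idle)
t=16: (idle)

completion order = A, H, F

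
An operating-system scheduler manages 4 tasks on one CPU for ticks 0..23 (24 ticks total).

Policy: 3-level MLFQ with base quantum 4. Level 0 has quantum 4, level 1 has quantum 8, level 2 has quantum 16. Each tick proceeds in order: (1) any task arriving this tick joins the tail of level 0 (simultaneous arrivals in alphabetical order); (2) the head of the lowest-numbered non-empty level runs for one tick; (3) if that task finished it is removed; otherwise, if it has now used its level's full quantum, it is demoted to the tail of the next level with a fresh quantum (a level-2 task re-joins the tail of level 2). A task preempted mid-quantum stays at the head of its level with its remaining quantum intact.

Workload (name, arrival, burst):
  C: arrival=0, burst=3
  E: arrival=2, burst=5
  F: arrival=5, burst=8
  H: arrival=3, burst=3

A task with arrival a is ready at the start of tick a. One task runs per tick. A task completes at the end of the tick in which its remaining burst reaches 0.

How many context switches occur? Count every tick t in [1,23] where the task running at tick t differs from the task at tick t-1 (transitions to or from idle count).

context switches = 6

t=0: L0/L1/L2 = C/-/- → run C
t=1: L0/L1/L2 = C/-/- → run C
t=2: L0/L1/L2 = CE/-/- → run C
t=3: L0/L1/L2 = EH/-/- → run E
t=4: L0/L1/L2 = EH/-/- → run E
t=5: L0/L1/L2 = EHF/-/- → run E
t=6: L0/L1/L2 = EHF/-/- → run E
t=7: L0/L1/L2 = HF/E/- → run H
t=8: L0/L1/L2 = HF/E/- → run H
t=9: L0/L1/L2 = HF/E/- → run H
t=10: L0/L1/L2 = F/E/- → run F
t=11: L0/L1/L2 = F/E/- → run F
t=12: L0/L1/L2 = F/E/- → run F
t=13: L0/L1/L2 = F/E/- → run F
t=14: L0/L1/L2 = -/EF/- → run E
t=15: L0/L1/L2 = -/F/- → run F
t=16: L0/L1/L2 = -/F/- → run F
t=17: L0/L1/L2 = -/F/- → run F
t=18: L0/L1/L2 = -/F/- → run F
t=19: (idle)
t=20: (idle)
t=21: (idle)
t=22: (idle)
t=23: (idle)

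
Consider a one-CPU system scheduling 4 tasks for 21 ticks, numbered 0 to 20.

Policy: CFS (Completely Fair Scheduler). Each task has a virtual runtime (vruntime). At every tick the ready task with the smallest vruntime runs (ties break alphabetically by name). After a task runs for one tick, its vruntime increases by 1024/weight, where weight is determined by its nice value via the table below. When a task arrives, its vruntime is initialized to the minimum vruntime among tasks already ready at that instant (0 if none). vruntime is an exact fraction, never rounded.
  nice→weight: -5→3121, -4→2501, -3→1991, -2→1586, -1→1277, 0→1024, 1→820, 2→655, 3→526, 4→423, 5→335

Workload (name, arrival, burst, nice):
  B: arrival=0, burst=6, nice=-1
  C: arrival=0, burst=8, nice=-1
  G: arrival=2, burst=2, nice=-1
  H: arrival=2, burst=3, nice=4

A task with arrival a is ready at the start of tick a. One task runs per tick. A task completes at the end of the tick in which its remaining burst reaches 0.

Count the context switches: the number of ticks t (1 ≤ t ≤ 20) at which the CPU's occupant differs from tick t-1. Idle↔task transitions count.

t=0: vr[B=0 C=0] → run B
t=1: vr[B=1024/1277 C=0] → run C
t=2: vr[B=1024/1277 C=1024/1277 G=1024/1277 H=1024/1277] → run B
t=3: vr[B=2048/1277 C=1024/1277 G=1024/1277 H=1024/1277] → run C
t=4: vr[B=2048/1277 C=2048/1277 G=1024/1277 H=1024/1277] → run G
t=5: vr[B=2048/1277 C=2048/1277 G=2048/1277 H=1024/1277] → run H
t=6: vr[B=2048/1277 C=2048/1277 G=2048/1277 H=1740800/540171] → run B
t=7: vr[B=3072/1277 C=2048/1277 G=2048/1277 H=1740800/540171] → run C
t=8: vr[B=3072/1277 C=3072/1277 G=2048/1277 H=1740800/540171] → run G
t=9: vr[B=3072/1277 C=3072/1277 H=1740800/540171] → run B
t=10: vr[B=4096/1277 C=3072/1277 H=1740800/540171] → run C
t=11: vr[B=4096/1277 C=4096/1277 H=1740800/540171] → run B
t=12: vr[B=5120/1277 C=4096/1277 H=1740800/540171] → run C
t=13: vr[B=5120/1277 C=5120/1277 H=1740800/540171] → run H
t=14: vr[B=5120/1277 C=5120/1277 H=3048448/540171] → run B
t=15: vr[C=5120/1277 H=3048448/540171] → run C
t=16: vr[C=6144/1277 H=3048448/540171] → run C
t=17: vr[C=7168/1277 H=3048448/540171] → run C
t=18: vr[H=3048448/540171] → run H
t=19: (idle)
t=20: (idle)

context switches = 17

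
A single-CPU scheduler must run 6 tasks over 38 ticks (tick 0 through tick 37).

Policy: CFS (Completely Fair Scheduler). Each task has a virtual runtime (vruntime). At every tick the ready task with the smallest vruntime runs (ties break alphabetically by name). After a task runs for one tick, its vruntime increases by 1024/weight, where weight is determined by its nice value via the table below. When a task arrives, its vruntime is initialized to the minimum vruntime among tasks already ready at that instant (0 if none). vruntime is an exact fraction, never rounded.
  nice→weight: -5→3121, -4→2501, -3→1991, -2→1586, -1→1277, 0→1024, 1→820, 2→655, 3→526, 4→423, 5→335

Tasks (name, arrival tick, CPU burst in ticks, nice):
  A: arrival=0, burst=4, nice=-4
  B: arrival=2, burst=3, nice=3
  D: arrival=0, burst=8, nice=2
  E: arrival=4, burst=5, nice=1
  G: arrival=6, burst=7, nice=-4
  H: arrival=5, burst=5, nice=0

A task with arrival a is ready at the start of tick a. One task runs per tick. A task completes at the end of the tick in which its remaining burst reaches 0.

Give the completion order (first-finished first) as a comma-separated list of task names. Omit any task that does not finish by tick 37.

completion order = A, G, B, H, E, D

t=0: vr[A=0 D=0] → run A
t=1: vr[A=1024/2501 D=0] → run D
t=2: vr[A=1024/2501 B=1024/2501 D=1024/655] → run A
t=3: vr[A=2048/2501 B=1024/2501 D=1024/655] → run B
t=4: vr[A=2048/2501 B=1549824/657763 D=1024/655 E=2048/2501] → run A
t=5: vr[A=3072/2501 B=1549824/657763 D=1024/655 E=2048/2501 H=2048/2501] → run E
t=6: vr[A=3072/2501 B=1549824/657763 D=1024/655 E=25856/12505 G=2048/2501 H=2048/2501] → run G
t=7: vr[A=3072/2501 B=1549824/657763 D=1024/655 E=25856/12505 G=3072/2501 H=2048/2501] → run H
t=8: vr[A=3072/2501 B=1549824/657763 D=1024/655 E=25856/12505 G=3072/2501 H=4549/2501] → run A
t=9: vr[B=1549824/657763 D=1024/655 E=25856/12505 G=3072/2501 H=4549/2501] → run G
t=10: vr[B=1549824/657763 D=1024/655 E=25856/12505 G=4096/2501 H=4549/2501] → run D
t=11: vr[B=1549824/657763 D=2048/655 E=25856/12505 G=4096/2501 H=4549/2501] → run G
t=12: vr[B=1549824/657763 D=2048/655 E=25856/12505 G=5120/2501 H=4549/2501] → run H
t=13: vr[B=1549824/657763 D=2048/655 E=25856/12505 G=5120/2501 H=7050/2501] → run G
t=14: vr[B=1549824/657763 D=2048/655 E=25856/12505 G=6144/2501 H=7050/2501] → run E
t=15: vr[B=1549824/657763 D=2048/655 E=41472/12505 G=6144/2501 H=7050/2501] → run B
t=16: vr[B=2830336/657763 D=2048/655 E=41472/12505 G=6144/2501 H=7050/2501] → run G
t=17: vr[B=2830336/657763 D=2048/655 E=41472/12505 G=7168/2501 H=7050/2501] → run H
t=18: vr[B=2830336/657763 D=2048/655 E=41472/12505 G=7168/2501 H=9551/2501] → run G
t=19: vr[B=2830336/657763 D=2048/655 E=41472/12505 G=8192/2501 H=9551/2501] → run D
t=20: vr[B=2830336/657763 D=3072/655 E=41472/12505 G=8192/2501 H=9551/2501] → run G
t=21: vr[B=2830336/657763 D=3072/655 E=41472/12505 H=9551/2501] → run E
t=22: vr[B=2830336/657763 D=3072/655 E=57088/12505 H=9551/2501] → run H
t=23: vr[B=2830336/657763 D=3072/655 E=57088/12505 H=12052/2501] → run B
t=24: vr[D=3072/655 E=57088/12505 H=12052/2501] → run E
t=25: vr[D=3072/655 E=72704/12505 H=12052/2501] → run D
t=26: vr[D=4096/655 E=72704/12505 H=12052/2501] → run H
t=27: vr[D=4096/655 E=72704/12505] → run E
t=28: vr[D=4096/655] → run D
t=29: vr[D=1024/131] → run D
t=30: vr[D=6144/655] → run D
t=31: vr[D=7168/655] → run D
t=32: (idle)
t=33: (idle)
t=34: (idle)
t=35: (idle)
t=36: (idle)
t=37: (idle)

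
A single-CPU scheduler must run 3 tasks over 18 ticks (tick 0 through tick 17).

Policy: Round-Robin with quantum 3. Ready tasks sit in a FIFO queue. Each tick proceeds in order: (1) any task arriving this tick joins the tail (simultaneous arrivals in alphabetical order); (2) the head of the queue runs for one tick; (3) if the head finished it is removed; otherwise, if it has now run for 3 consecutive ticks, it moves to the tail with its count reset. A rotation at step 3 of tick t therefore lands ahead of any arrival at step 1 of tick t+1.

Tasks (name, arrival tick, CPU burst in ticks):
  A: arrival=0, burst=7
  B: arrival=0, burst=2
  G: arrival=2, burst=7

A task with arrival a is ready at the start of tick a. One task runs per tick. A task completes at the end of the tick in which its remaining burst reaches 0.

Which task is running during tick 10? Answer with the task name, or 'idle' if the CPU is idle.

running at tick 10 = A

t=0: queue=[A,B] q_used=0 → run A
t=1: queue=[A,B] q_used=1 → run A
t=2: queue=[A,B,G] q_used=2 → run A
t=3: queue=[B,G,A] q_used=0 → run B
t=4: queue=[B,G,A] q_used=1 → run B
t=5: queue=[G,A] q_used=0 → run G
t=6: queue=[G,A] q_used=1 → run G
t=7: queue=[G,A] q_used=2 → run G
t=8: queue=[A,G] q_used=0 → run A
t=9: queue=[A,G] q_used=1 → run A
t=10: queue=[A,G] q_used=2 → run A
t=11: queue=[G,A] q_used=0 → run G
t=12: queue=[G,A] q_used=1 → run G
t=13: queue=[G,A] q_used=2 → run G
t=14: queue=[A,G] q_used=0 → run A
t=15: queue=[G] q_used=0 → run G
t=16: (idle)
t=17: (idle)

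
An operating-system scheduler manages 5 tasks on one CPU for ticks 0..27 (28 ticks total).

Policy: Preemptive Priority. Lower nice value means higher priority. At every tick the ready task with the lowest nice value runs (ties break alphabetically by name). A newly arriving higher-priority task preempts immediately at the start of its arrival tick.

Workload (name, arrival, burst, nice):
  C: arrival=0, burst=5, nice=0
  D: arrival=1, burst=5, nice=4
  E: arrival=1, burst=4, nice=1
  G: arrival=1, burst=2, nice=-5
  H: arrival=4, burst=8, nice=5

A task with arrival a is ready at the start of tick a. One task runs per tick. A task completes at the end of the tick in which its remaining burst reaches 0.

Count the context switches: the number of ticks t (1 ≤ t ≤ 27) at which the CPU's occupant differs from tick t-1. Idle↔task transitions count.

context switches = 6

t=0: ready={C} → run C
t=1: ready={C,D,E,G} → run G
t=2: ready={C,D,E,G} → run G
t=3: ready={C,D,E} → run C
t=4: ready={C,D,E,H} → run C
t=5: ready={C,D,E,H} → run C
t=6: ready={C,D,E,H} → run C
t=7: ready={D,E,H} → run E
t=8: ready={D,E,H} → run E
t=9: ready={D,E,H} → run E
t=10: ready={D,E,H} → run E
t=11: ready={D,H} → run D
t=12: ready={D,H} → run D
t=13: ready={D,H} → run D
t=14: ready={D,H} → run D
t=15: ready={D,H} → run D
t=16: ready={H} → run H
t=17: ready={H} → run H
t=18: ready={H} → run H
t=19: ready={H} → run H
t=20: ready={H} → run H
t=21: ready={H} → run H
t=22: ready={H} → run H
t=23: ready={H} → run H
t=24: (idle)
t=25: (idle)
t=26: (idle)
t=27: (idle)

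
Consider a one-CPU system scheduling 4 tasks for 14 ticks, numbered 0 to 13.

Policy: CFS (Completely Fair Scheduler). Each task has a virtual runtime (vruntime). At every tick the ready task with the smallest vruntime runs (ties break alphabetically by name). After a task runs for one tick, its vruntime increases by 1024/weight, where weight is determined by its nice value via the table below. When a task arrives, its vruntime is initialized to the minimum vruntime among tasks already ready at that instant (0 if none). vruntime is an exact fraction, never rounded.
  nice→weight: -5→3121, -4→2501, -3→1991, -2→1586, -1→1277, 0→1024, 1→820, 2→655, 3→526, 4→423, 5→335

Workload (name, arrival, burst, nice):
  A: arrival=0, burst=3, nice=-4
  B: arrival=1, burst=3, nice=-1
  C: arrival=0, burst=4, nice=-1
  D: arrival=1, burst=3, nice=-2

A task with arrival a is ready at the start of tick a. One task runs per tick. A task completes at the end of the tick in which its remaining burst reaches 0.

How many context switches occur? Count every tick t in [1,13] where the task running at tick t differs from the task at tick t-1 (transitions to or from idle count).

context switches = 12

t=0: vr[A=0 C=0] → run A
t=1: vr[A=1024/2501 B=0 C=0 D=0] → run B
t=2: vr[A=1024/2501 B=1024/1277 C=0 D=0] → run C
t=3: vr[A=1024/2501 B=1024/1277 C=1024/1277 D=0] → run D
t=4: vr[A=1024/2501 B=1024/1277 C=1024/1277 D=512/793] → run A
t=5: vr[A=2048/2501 B=1024/1277 C=1024/1277 D=512/793] → run D
t=6: vr[A=2048/2501 B=1024/1277 C=1024/1277 D=1024/793] → run B
t=7: vr[A=2048/2501 B=2048/1277 C=1024/1277 D=1024/793] → run C
t=8: vr[A=2048/2501 B=2048/1277 C=2048/1277 D=1024/793] → run A
t=9: vr[B=2048/1277 C=2048/1277 D=1024/793] → run D
t=10: vr[B=2048/1277 C=2048/1277] → run B
t=11: vr[C=2048/1277] → run C
t=12: vr[C=3072/1277] → run C
t=13: (idle)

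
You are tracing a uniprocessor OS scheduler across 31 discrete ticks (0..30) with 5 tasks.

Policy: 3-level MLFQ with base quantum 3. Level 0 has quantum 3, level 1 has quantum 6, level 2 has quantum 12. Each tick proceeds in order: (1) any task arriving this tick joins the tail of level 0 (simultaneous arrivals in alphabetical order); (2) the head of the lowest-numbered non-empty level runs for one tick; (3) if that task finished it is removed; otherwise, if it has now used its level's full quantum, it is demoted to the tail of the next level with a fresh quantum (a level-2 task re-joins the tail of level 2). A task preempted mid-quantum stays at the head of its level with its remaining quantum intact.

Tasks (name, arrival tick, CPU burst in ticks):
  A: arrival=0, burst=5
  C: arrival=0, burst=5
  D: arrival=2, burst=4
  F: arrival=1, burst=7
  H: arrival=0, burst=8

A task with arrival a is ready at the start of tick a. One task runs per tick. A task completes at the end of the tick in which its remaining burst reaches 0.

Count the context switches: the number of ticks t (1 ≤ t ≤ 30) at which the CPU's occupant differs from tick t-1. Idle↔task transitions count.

t=0: L0/L1/L2 = ACH/-/- → run A
t=1: L0/L1/L2 = ACHF/-/- → run A
t=2: L0/L1/L2 = ACHFD/-/- → run A
t=3: L0/L1/L2 = CHFD/A/- → run C
t=4: L0/L1/L2 = CHFD/A/- → run C
t=5: L0/L1/L2 = CHFD/A/- → run C
t=6: L0/L1/L2 = HFD/AC/- → run H
t=7: L0/L1/L2 = HFD/AC/- → run H
t=8: L0/L1/L2 = HFD/AC/- → run H
t=9: L0/L1/L2 = FD/ACH/- → run F
t=10: L0/L1/L2 = FD/ACH/- → run F
t=11: L0/L1/L2 = FD/ACH/- → run F
t=12: L0/L1/L2 = D/ACHF/- → run D
t=13: L0/L1/L2 = D/ACHF/- → run D
t=14: L0/L1/L2 = D/ACHF/- → run D
t=15: L0/L1/L2 = -/ACHFD/- → run A
t=16: L0/L1/L2 = -/ACHFD/- → run A
t=17: L0/L1/L2 = -/CHFD/- → run C
t=18: L0/L1/L2 = -/CHFD/- → run C
t=19: L0/L1/L2 = -/HFD/- → run H
t=20: L0/L1/L2 = -/HFD/- → run H
t=21: L0/L1/L2 = -/HFD/- → run H
t=22: L0/L1/L2 = -/HFD/- → run H
t=23: L0/L1/L2 = -/HFD/- → run H
t=24: L0/L1/L2 = -/FD/- → run F
t=25: L0/L1/L2 = -/FD/- → run F
t=26: L0/L1/L2 = -/FD/- → run F
t=27: L0/L1/L2 = -/FD/- → run F
t=28: L0/L1/L2 = -/D/- → run D
t=29: (idle)
t=30: (idle)

context switches = 10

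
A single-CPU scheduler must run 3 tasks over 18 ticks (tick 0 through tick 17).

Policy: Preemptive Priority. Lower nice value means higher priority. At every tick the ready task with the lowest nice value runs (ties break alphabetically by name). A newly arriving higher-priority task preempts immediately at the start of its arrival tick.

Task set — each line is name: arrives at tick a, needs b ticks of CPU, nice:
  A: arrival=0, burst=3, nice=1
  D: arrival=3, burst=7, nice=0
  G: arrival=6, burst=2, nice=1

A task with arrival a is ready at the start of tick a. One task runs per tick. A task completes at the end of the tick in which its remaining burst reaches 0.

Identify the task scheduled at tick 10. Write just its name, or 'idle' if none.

running at tick 10 = G

t=0: ready={A} → run A
t=1: ready={A} → run A
t=2: ready={A} → run A
t=3: ready={D} → run D
t=4: ready={D} → run D
t=5: ready={D} → run D
t=6: ready={D,G} → run D
t=7: ready={D,G} → run D
t=8: ready={D,G} → run D
t=9: ready={D,G} → run D
t=10: ready={G} → run G
t=11: ready={G} → run G
t=12: (idle)
t=13: (idle)
t=14: (idle)
t=15: (idle)
t=16: (idle)
t=17: (idle)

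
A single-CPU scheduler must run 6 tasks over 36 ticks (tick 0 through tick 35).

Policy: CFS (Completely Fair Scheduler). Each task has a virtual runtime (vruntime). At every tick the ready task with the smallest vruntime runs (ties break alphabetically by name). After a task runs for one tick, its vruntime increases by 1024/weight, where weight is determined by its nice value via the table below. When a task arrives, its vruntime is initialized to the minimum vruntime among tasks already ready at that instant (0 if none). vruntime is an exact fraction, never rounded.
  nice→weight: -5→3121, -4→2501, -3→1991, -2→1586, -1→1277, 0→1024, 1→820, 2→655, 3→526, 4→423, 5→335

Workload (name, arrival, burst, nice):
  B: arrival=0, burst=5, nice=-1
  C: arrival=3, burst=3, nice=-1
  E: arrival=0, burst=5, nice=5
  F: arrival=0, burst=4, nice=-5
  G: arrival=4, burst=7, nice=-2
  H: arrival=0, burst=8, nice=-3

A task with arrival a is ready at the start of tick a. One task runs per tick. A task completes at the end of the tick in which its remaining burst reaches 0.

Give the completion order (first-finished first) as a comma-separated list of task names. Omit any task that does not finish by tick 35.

t=0: vr[B=0 E=0 F=0 H=0] → run B
t=1: vr[B=1024/1277 E=0 F=0 H=0] → run E
t=2: vr[B=1024/1277 E=1024/335 F=0 H=0] → run F
t=3: vr[B=1024/1277 C=0 E=1024/335 F=1024/3121 H=0] → run C
t=4: vr[B=1024/1277 C=1024/1277 E=1024/335 F=1024/3121 G=0 H=0] → run G
t=5: vr[B=1024/1277 C=1024/1277 E=1024/335 F=1024/3121 G=512/793 H=0] → run H
t=6: vr[B=1024/1277 C=1024/1277 E=1024/335 F=1024/3121 G=512/793 H=1024/1991] → run F
t=7: vr[B=1024/1277 C=1024/1277 E=1024/335 F=2048/3121 G=512/793 H=1024/1991] → run H
t=8: vr[B=1024/1277 C=1024/1277 E=1024/335 F=2048/3121 G=512/793 H=2048/1991] → run G
t=9: vr[B=1024/1277 C=1024/1277 E=1024/335 F=2048/3121 G=1024/793 H=2048/1991] → run F
t=10: vr[B=1024/1277 C=1024/1277 E=1024/335 F=3072/3121 G=1024/793 H=2048/1991] → run B
t=11: vr[B=2048/1277 C=1024/1277 E=1024/335 F=3072/3121 G=1024/793 H=2048/1991] → run C
t=12: vr[B=2048/1277 C=2048/1277 E=1024/335 F=3072/3121 G=1024/793 H=2048/1991] → run F
t=13: vr[B=2048/1277 C=2048/1277 E=1024/335 G=1024/793 H=2048/1991] → run H
t=14: vr[B=2048/1277 C=2048/1277 E=1024/335 G=1024/793 H=3072/1991] → run G
t=15: vr[B=2048/1277 C=2048/1277 E=1024/335 G=1536/793 H=3072/1991] → run H
t=16: vr[B=2048/1277 C=2048/1277 E=1024/335 G=1536/793 H=4096/1991] → run B
t=17: vr[B=3072/1277 C=2048/1277 E=1024/335 G=1536/793 H=4096/1991] → run C
t=18: vr[B=3072/1277 E=1024/335 G=1536/793 H=4096/1991] → run G
t=19: vr[B=3072/1277 E=1024/335 G=2048/793 H=4096/1991] → run H
t=20: vr[B=3072/1277 E=1024/335 G=2048/793 H=5120/1991] → run B
t=21: vr[B=4096/1277 E=1024/335 G=2048/793 H=5120/1991] → run H
t=22: vr[B=4096/1277 E=1024/335 G=2048/793 H=6144/1991] → run G
t=23: vr[B=4096/1277 E=1024/335 G=2560/793 H=6144/1991] → run E
t=24: vr[B=4096/1277 E=2048/335 G=2560/793 H=6144/1991] → run H
t=25: vr[B=4096/1277 E=2048/335 G=2560/793 H=7168/1991] → run B
t=26: vr[E=2048/335 G=2560/793 H=7168/1991] → run G
t=27: vr[E=2048/335 G=3072/793 H=7168/1991] → run H
t=28: vr[E=2048/335 G=3072/793] → run G
t=29: vr[E=2048/335] → run E
t=30: vr[E=3072/335] → run E
t=31: vr[E=4096/335] → run E
t=32: (idle)
t=33: (idle)
t=34: (idle)
t=35: (idle)

completion order = F, C, B, H, G, E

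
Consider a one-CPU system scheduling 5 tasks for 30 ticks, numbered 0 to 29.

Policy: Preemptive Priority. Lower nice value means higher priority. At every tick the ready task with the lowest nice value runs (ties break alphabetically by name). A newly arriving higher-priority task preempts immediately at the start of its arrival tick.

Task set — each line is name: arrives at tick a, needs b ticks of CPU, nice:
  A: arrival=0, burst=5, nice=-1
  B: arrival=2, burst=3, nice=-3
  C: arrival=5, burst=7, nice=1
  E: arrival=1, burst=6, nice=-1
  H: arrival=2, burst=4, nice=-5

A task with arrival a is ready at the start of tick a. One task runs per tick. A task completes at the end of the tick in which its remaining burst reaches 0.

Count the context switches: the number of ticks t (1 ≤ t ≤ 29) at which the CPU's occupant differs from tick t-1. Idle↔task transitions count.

context switches = 6

t=0: ready={A} → run A
t=1: ready={A,E} → run A
t=2: ready={A,B,E,H} → run H
t=3: ready={A,B,E,H} → run H
t=4: ready={A,B,E,H} → run H
t=5: ready={A,B,C,E,H} → run H
t=6: ready={A,B,C,E} → run B
t=7: ready={A,B,C,E} → run B
t=8: ready={A,B,C,E} → run B
t=9: ready={A,C,E} → run A
t=10: ready={A,C,E} → run A
t=11: ready={A,C,E} → run A
t=12: ready={C,E} → run E
t=13: ready={C,E} → run E
t=14: ready={C,E} → run E
t=15: ready={C,E} → run E
t=16: ready={C,E} → run E
t=17: ready={C,E} → run E
t=18: ready={C} → run C
t=19: ready={C} → run C
t=20: ready={C} → run C
t=21: ready={C} → run C
t=22: ready={C} → run C
t=23: ready={C} → run C
t=24: ready={C} → run C
t=25: (idle)
t=26: (idle)
t=27: (idle)
t=28: (idle)
t=29: (idle)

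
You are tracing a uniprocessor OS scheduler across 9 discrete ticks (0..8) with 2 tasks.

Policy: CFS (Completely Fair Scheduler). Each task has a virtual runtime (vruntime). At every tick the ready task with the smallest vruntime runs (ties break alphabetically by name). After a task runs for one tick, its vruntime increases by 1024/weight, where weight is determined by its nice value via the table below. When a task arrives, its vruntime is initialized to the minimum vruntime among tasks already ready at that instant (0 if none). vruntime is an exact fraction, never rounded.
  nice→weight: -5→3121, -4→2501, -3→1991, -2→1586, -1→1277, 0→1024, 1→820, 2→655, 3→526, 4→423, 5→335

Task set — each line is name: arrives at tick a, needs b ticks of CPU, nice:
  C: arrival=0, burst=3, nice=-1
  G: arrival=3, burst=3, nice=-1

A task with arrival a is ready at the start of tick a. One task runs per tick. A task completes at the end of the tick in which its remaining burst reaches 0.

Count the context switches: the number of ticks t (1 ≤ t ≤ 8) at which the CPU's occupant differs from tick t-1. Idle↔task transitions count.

context switches = 2

t=0: vr[C=0] → run C
t=1: vr[C=1024/1277] → run C
t=2: vr[C=2048/1277] → run C
t=3: vr[G=0] → run G
t=4: vr[G=1024/1277] → run G
t=5: vr[G=2048/1277] → run G
t=6: (idle)
t=7: (idle)
t=8: (idle)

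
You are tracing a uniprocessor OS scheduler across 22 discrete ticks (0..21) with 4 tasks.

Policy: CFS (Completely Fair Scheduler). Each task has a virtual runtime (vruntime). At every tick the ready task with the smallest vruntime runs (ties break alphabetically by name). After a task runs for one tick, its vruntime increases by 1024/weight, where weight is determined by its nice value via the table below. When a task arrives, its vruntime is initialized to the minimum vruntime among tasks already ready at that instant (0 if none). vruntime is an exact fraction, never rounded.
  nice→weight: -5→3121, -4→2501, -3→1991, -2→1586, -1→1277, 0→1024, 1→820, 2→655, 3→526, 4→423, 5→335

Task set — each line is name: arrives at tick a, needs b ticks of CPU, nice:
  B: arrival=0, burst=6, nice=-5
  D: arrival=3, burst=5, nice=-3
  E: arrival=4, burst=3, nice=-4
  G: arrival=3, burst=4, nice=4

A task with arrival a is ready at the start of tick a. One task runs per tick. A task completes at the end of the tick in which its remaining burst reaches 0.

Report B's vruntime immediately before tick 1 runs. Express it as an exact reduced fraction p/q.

vruntime(B, start of tick 1) = 1024/3121

t=0: vr[B=0] → run B
t=1: vr[B=1024/3121] → run B
t=2: vr[B=2048/3121] → run B
t=3: vr[B=3072/3121 D=3072/3121 G=3072/3121] → run B
t=4: vr[B=4096/3121 D=3072/3121 E=3072/3121 G=3072/3121] → run D
t=5: vr[B=4096/3121 D=9312256/6213911 E=3072/3121 G=3072/3121] → run E
t=6: vr[B=4096/3121 D=9312256/6213911 E=10878976/7805621 G=3072/3121] → run G
t=7: vr[B=4096/3121 D=9312256/6213911 E=10878976/7805621 G=4495360/1320183] → run B
t=8: vr[B=5120/3121 D=9312256/6213911 E=10878976/7805621 G=4495360/1320183] → run E
t=9: vr[B=5120/3121 D=9312256/6213911 E=14074880/7805621 G=4495360/1320183] → run D
t=10: vr[B=5120/3121 D=12508160/6213911 E=14074880/7805621 G=4495360/1320183] → run B
t=11: vr[D=12508160/6213911 E=14074880/7805621 G=4495360/1320183] → run E
t=12: vr[D=12508160/6213911 G=4495360/1320183] → run D
t=13: vr[D=15704064/6213911 G=4495360/1320183] → run D
t=14: vr[D=18899968/6213911 G=4495360/1320183] → run D
t=15: vr[G=4495360/1320183] → run G
t=16: vr[G=7691264/1320183] → run G
t=17: vr[G=3629056/440061] → run G
t=18: (idle)
t=19: (idle)
t=20: (idle)
t=21: (idle)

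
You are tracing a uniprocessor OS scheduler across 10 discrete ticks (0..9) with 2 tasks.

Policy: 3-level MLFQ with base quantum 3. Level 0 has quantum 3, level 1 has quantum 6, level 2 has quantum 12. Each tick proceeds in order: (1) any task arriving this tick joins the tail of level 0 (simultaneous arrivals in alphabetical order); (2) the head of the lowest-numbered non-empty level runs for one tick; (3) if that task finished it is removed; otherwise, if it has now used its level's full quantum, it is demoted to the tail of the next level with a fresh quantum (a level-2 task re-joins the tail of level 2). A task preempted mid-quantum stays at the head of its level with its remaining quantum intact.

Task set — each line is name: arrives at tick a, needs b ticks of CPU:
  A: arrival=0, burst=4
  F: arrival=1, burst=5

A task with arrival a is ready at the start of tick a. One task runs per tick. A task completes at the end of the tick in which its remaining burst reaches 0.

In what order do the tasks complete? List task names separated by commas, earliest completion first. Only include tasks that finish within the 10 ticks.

t=0: L0/L1/L2 = A/-/- → run A
t=1: L0/L1/L2 = AF/-/- → run A
t=2: L0/L1/L2 = AF/-/- → run A
t=3: L0/L1/L2 = F/A/- → run F
t=4: L0/L1/L2 = F/A/- → run F
t=5: L0/L1/L2 = F/A/- → run F
t=6: L0/L1/L2 = -/AF/- → run A
t=7: L0/L1/L2 = -/F/- → run F
t=8: L0/L1/L2 = -/F/- → run F
t=9: (idle)

completion order = A, F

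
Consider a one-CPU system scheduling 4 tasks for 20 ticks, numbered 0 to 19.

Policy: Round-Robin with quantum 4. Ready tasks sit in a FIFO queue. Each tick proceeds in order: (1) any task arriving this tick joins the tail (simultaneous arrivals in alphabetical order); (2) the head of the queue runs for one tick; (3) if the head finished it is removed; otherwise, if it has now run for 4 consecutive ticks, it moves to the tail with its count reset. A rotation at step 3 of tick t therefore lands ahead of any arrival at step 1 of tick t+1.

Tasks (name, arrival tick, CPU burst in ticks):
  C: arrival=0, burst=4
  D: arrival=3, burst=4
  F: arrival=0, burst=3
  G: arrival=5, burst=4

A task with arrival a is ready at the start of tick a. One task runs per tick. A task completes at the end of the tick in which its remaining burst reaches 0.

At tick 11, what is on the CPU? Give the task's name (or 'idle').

t=0: queue=[C,F] q_used=0 → run C
t=1: queue=[C,F] q_used=1 → run C
t=2: queue=[C,F] q_used=2 → run C
t=3: queue=[C,F,D] q_used=3 → run C
t=4: queue=[F,D] q_used=0 → run F
t=5: queue=[F,D,G] q_used=1 → run F
t=6: queue=[F,D,G] q_used=2 → run F
t=7: queue=[D,G] q_used=0 → run D
t=8: queue=[D,G] q_used=1 → run D
t=9: queue=[D,G] q_used=2 → run D
t=10: queue=[D,G] q_used=3 → run D
t=11: queue=[G] q_used=0 → run G
t=12: queue=[G] q_used=1 → run G
t=13: queue=[G] q_used=2 → run G
t=14: queue=[G] q_used=3 → run G
t=15: (idle)
t=16: (idle)
t=17: (idle)
t=18: (idle)
t=19: (idle)

running at tick 11 = G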